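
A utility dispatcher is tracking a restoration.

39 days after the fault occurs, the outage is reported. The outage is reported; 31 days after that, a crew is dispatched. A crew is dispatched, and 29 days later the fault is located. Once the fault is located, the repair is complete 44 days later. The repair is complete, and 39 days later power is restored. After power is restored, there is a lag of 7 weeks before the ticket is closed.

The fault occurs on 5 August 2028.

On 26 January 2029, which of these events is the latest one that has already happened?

The fault occurs: Aug 5, 2028.
The outage is reported: Aug 5, 2028 + 39 days = Sep 13, 2028.
A crew is dispatched: Sep 13, 2028 + 31 days = Oct 14, 2028.
The fault is located: Oct 14, 2028 + 29 days = Nov 12, 2028.
The repair is complete: Nov 12, 2028 + 44 days = Dec 26, 2028.
Power is restored: Dec 26, 2028 + 39 days = Feb 3, 2029.
The ticket is closed: Feb 3, 2029 + 7 weeks = Mar 24, 2029.
Jan 26, 2029 falls between when the repair is complete (Dec 26, 2028) and when power is restored (Feb 3, 2029).

The repair is complete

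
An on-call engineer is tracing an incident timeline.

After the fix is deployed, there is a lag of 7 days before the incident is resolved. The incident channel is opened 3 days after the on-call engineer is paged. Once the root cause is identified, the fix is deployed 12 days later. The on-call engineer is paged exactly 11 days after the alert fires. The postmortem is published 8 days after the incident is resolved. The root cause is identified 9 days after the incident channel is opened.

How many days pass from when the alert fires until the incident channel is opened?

14 days

Causal path: the alert fires → the on-call engineer is paged → the incident channel is opened.
Total delay along the path: 11 + 3 = 14 days.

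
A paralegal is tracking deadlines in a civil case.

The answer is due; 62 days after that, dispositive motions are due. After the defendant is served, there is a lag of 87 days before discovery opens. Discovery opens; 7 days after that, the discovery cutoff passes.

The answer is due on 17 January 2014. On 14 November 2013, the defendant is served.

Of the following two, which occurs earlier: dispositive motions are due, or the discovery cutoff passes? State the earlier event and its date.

The answer is due: Jan 17, 2014.
Dispositive motions are due: Jan 17, 2014 + 62 days = Mar 20, 2014.
The defendant is served: Nov 14, 2013.
Discovery opens: Nov 14, 2013 + 87 days = Feb 9, 2014.
The discovery cutoff passes: Feb 9, 2014 + 7 days = Feb 16, 2014.
Comparing: dispositive motions are due on Mar 20, 2014 vs the discovery cutoff passes on Feb 16, 2014. Earlier: the discovery cutoff passes.

The discovery cutoff passes — 16 February 2014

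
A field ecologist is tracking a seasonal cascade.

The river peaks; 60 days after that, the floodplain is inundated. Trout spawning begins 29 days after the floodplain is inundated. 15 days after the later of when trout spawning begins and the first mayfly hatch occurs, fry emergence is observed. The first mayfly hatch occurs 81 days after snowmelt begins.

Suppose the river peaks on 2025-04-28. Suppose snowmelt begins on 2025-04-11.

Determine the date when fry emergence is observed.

2025-08-10

The river peaks: Apr 28, 2025.
The floodplain is inundated: Apr 28, 2025 + 60 days = Jun 27, 2025.
Trout spawning begins: Jun 27, 2025 + 29 days = Jul 26, 2025.
Snowmelt begins: Apr 11, 2025.
The first mayfly hatch occurs: Apr 11, 2025 + 81 days = Jul 1, 2025.
Both prerequisites met — trout spawning begins (Jul 26, 2025), the first mayfly hatch occurs (Jul 1, 2025); the later is Jul 26, 2025.
Fry emergence is observed: Jul 26, 2025 + 15 days = Aug 10, 2025.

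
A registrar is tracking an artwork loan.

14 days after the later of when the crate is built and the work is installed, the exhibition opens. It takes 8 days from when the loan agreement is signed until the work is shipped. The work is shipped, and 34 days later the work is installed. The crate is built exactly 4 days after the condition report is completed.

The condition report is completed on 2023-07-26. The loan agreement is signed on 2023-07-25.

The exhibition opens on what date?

The condition report is completed: Jul 26, 2023.
The crate is built: Jul 26, 2023 + 4 days = Jul 30, 2023.
The loan agreement is signed: Jul 25, 2023.
The work is shipped: Jul 25, 2023 + 8 days = Aug 2, 2023.
The work is installed: Aug 2, 2023 + 34 days = Sep 5, 2023.
Both prerequisites met — the crate is built (Jul 30, 2023), the work is installed (Sep 5, 2023); the later is Sep 5, 2023.
The exhibition opens: Sep 5, 2023 + 14 days = Sep 19, 2023.

2023-09-19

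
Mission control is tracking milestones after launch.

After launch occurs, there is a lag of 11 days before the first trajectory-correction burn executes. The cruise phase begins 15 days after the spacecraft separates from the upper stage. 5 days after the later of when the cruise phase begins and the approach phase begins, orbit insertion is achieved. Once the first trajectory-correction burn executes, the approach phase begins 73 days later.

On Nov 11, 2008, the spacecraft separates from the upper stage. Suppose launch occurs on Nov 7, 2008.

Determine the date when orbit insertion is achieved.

The spacecraft separates from the upper stage: Nov 11, 2008.
The cruise phase begins: Nov 11, 2008 + 15 days = Nov 26, 2008.
Launch occurs: Nov 7, 2008.
The first trajectory-correction burn executes: Nov 7, 2008 + 11 days = Nov 18, 2008.
The approach phase begins: Nov 18, 2008 + 73 days = Jan 30, 2009.
Both prerequisites met — the cruise phase begins (Nov 26, 2008), the approach phase begins (Jan 30, 2009); the later is Jan 30, 2009.
Orbit insertion is achieved: Jan 30, 2009 + 5 days = Feb 4, 2009.

Feb 4, 2009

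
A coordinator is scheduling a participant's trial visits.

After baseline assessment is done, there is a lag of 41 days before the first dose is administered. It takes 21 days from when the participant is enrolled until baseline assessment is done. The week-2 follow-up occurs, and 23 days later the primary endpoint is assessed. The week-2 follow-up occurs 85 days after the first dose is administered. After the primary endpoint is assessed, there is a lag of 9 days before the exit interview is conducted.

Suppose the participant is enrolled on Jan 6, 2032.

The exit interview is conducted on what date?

Jul 3, 2032

The participant is enrolled: Jan 6, 2032.
Baseline assessment is done: Jan 6, 2032 + 21 days = Jan 27, 2032.
The first dose is administered: Jan 27, 2032 + 41 days = Mar 8, 2032.
The week-2 follow-up occurs: Mar 8, 2032 + 85 days = Jun 1, 2032.
The primary endpoint is assessed: Jun 1, 2032 + 23 days = Jun 24, 2032.
The exit interview is conducted: Jun 24, 2032 + 9 days = Jul 3, 2032.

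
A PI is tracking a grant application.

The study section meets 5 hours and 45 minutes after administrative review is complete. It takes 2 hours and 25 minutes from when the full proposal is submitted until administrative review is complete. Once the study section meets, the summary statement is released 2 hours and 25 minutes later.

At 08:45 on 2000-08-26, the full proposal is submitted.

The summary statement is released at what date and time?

19:20 on 2000-08-26

The full proposal is submitted: 08:45 Aug 26, 2000.
Administrative review is complete: 08:45 Aug 26, 2000 + 2h25m = 11:10 Aug 26, 2000.
The study section meets: 11:10 Aug 26, 2000 + 5h45m = 16:55 Aug 26, 2000.
The summary statement is released: 16:55 Aug 26, 2000 + 2h25m = 19:20 Aug 26, 2000.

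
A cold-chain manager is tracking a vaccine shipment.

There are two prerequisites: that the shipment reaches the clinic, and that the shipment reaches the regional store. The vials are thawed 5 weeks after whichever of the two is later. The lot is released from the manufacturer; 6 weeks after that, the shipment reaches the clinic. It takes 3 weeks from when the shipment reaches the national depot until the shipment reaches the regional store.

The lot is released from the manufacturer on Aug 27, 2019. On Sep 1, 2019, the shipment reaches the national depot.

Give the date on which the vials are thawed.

The lot is released from the manufacturer: Aug 27, 2019.
The shipment reaches the clinic: Aug 27, 2019 + 6 weeks = Oct 8, 2019.
The shipment reaches the national depot: Sep 1, 2019.
The shipment reaches the regional store: Sep 1, 2019 + 3 weeks = Sep 22, 2019.
Both prerequisites met — the shipment reaches the clinic (Oct 8, 2019), the shipment reaches the regional store (Sep 22, 2019); the later is Oct 8, 2019.
The vials are thawed: Oct 8, 2019 + 5 weeks = Nov 12, 2019.

Nov 12, 2019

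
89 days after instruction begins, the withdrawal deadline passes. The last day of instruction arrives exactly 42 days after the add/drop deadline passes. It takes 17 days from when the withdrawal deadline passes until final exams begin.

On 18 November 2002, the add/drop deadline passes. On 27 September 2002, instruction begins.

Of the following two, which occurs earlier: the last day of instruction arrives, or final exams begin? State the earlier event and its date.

The last day of instruction arrives — 30 December 2002

The add/drop deadline passes: Nov 18, 2002.
The last day of instruction arrives: Nov 18, 2002 + 42 days = Dec 30, 2002.
Instruction begins: Sep 27, 2002.
The withdrawal deadline passes: Sep 27, 2002 + 89 days = Dec 25, 2002.
Final exams begin: Dec 25, 2002 + 17 days = Jan 11, 2003.
Comparing: the last day of instruction arrives on Dec 30, 2002 vs final exams begin on Jan 11, 2003. Earlier: the last day of instruction arrives.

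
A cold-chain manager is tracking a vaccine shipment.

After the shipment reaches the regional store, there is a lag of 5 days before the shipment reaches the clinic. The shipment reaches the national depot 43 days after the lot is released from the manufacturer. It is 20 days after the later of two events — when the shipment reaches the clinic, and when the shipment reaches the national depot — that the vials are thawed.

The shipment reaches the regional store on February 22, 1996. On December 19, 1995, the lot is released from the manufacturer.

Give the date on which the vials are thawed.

March 18, 1996

The shipment reaches the regional store: Feb 22, 1996.
The shipment reaches the clinic: Feb 22, 1996 + 5 days = Feb 27, 1996.
The lot is released from the manufacturer: Dec 19, 1995.
The shipment reaches the national depot: Dec 19, 1995 + 43 days = Jan 31, 1996.
Both prerequisites met — the shipment reaches the clinic (Feb 27, 1996), the shipment reaches the national depot (Jan 31, 1996); the later is Feb 27, 1996.
The vials are thawed: Feb 27, 1996 + 20 days = Mar 18, 1996.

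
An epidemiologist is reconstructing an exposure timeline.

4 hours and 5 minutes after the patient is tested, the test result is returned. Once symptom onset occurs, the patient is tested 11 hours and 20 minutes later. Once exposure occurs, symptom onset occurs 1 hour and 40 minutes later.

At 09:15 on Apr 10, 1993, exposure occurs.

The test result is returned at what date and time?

Exposure occurs: 09:15 Apr 10, 1993.
Symptom onset occurs: 09:15 Apr 10, 1993 + 1h40m = 10:55 Apr 10, 1993.
The patient is tested: 10:55 Apr 10, 1993 + 11h20m = 22:15 Apr 10, 1993.
The test result is returned: 22:15 Apr 10, 1993 + 4h05m = 02:20 Apr 11, 1993.

02:20 on Apr 11, 1993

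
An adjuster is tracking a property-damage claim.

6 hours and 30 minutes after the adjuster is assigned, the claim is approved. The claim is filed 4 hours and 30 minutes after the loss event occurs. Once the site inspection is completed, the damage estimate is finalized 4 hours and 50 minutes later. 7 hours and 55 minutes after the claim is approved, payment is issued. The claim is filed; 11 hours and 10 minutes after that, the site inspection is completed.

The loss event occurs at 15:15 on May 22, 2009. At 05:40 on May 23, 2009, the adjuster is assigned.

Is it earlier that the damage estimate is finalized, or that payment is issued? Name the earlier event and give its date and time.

The damage estimate is finalized — 11:45 on May 23, 2009

The loss event occurs: 15:15 May 22, 2009.
The claim is filed: 15:15 May 22, 2009 + 4h30m = 19:45 May 22, 2009.
The site inspection is completed: 19:45 May 22, 2009 + 11h10m = 06:55 May 23, 2009.
The damage estimate is finalized: 06:55 May 23, 2009 + 4h50m = 11:45 May 23, 2009.
The adjuster is assigned: 05:40 May 23, 2009.
The claim is approved: 05:40 May 23, 2009 + 6h30m = 12:10 May 23, 2009.
Payment is issued: 12:10 May 23, 2009 + 7h55m = 20:05 May 23, 2009.
Comparing: the damage estimate is finalized at 11:45 May 23, 2009 vs payment is issued at 20:05 May 23, 2009. Earlier: the damage estimate is finalized.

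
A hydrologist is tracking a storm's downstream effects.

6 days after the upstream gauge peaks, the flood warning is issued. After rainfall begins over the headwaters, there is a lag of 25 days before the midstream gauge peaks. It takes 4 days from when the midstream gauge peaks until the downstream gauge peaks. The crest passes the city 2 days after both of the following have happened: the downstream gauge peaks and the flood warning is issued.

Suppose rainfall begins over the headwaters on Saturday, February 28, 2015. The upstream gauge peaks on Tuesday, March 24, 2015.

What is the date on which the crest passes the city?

Rainfall begins over the headwaters: Feb 28, 2015.
The midstream gauge peaks: Feb 28, 2015 + 25 days = Mar 25, 2015.
The downstream gauge peaks: Mar 25, 2015 + 4 days = Mar 29, 2015.
The upstream gauge peaks: Mar 24, 2015.
The flood warning is issued: Mar 24, 2015 + 6 days = Mar 30, 2015.
Both prerequisites met — the downstream gauge peaks (Mar 29, 2015), the flood warning is issued (Mar 30, 2015); the later is Mar 30, 2015.
The crest passes the city: Mar 30, 2015 + 2 days = Apr 1, 2015.

Wednesday, April 1, 2015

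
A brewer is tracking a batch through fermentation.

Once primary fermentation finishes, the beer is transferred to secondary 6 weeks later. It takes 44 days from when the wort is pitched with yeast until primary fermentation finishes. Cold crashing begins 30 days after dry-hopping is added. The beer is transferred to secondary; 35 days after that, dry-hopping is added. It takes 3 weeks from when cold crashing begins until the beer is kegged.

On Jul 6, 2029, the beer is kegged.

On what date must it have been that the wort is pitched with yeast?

Jan 15, 2029

The beer is kegged: Jul 6, 2029.
Cold crashing begins: Jul 6, 2029 − 3 weeks = Jun 15, 2029.
Dry-hopping is added: Jun 15, 2029 − 30 days = May 16, 2029.
The beer is transferred to secondary: May 16, 2029 − 35 days = Apr 11, 2029.
Primary fermentation finishes: Apr 11, 2029 − 6 weeks = Feb 28, 2029.
The wort is pitched with yeast: Feb 28, 2029 − 44 days = Jan 15, 2029.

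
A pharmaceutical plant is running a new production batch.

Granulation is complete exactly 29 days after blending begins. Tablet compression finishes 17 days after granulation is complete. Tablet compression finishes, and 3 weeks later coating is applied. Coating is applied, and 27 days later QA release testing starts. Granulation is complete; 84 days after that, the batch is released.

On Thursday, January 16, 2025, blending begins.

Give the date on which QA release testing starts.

Sunday, April 20, 2025

Blending begins: Jan 16, 2025.
Granulation is complete: Jan 16, 2025 + 29 days = Feb 14, 2025.
Tablet compression finishes: Feb 14, 2025 + 17 days = Mar 3, 2025.
Coating is applied: Mar 3, 2025 + 3 weeks = Mar 24, 2025.
QA release testing starts: Mar 24, 2025 + 27 days = Apr 20, 2025.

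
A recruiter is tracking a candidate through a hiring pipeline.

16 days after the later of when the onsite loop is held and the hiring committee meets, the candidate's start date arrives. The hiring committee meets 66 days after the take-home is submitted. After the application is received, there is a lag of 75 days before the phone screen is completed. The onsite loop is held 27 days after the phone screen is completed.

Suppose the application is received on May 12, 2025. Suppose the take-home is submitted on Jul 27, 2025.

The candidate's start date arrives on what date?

The application is received: May 12, 2025.
The phone screen is completed: May 12, 2025 + 75 days = Jul 26, 2025.
The onsite loop is held: Jul 26, 2025 + 27 days = Aug 22, 2025.
The take-home is submitted: Jul 27, 2025.
The hiring committee meets: Jul 27, 2025 + 66 days = Oct 1, 2025.
Both prerequisites met — the onsite loop is held (Aug 22, 2025), the hiring committee meets (Oct 1, 2025); the later is Oct 1, 2025.
The candidate's start date arrives: Oct 1, 2025 + 16 days = Oct 17, 2025.

Oct 17, 2025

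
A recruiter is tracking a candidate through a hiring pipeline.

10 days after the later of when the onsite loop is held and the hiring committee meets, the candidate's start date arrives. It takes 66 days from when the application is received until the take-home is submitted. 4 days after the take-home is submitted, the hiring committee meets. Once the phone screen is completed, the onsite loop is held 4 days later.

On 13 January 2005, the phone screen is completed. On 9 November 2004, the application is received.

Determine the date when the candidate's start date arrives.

The phone screen is completed: Jan 13, 2005.
The onsite loop is held: Jan 13, 2005 + 4 days = Jan 17, 2005.
The application is received: Nov 9, 2004.
The take-home is submitted: Nov 9, 2004 + 66 days = Jan 14, 2005.
The hiring committee meets: Jan 14, 2005 + 4 days = Jan 18, 2005.
Both prerequisites met — the onsite loop is held (Jan 17, 2005), the hiring committee meets (Jan 18, 2005); the later is Jan 18, 2005.
The candidate's start date arrives: Jan 18, 2005 + 10 days = Jan 28, 2005.

28 January 2005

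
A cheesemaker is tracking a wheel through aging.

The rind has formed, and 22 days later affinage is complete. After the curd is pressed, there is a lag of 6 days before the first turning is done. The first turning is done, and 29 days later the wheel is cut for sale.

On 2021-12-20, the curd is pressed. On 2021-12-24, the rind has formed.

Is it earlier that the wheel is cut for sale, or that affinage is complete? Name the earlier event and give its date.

The curd is pressed: Dec 20, 2021.
The first turning is done: Dec 20, 2021 + 6 days = Dec 26, 2021.
The wheel is cut for sale: Dec 26, 2021 + 29 days = Jan 24, 2022.
The rind has formed: Dec 24, 2021.
Affinage is complete: Dec 24, 2021 + 22 days = Jan 15, 2022.
Comparing: the wheel is cut for sale on Jan 24, 2022 vs affinage is complete on Jan 15, 2022. Earlier: affinage is complete.

Affinage is complete — 2022-01-15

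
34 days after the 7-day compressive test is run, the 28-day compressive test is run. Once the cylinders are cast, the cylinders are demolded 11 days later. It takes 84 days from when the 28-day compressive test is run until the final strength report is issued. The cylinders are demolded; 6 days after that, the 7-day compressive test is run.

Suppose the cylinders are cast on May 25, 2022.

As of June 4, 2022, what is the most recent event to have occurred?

The cylinders are cast

The cylinders are cast: May 25, 2022.
The cylinders are demolded: May 25, 2022 + 11 days = Jun 5, 2022.
The 7-day compressive test is run: Jun 5, 2022 + 6 days = Jun 11, 2022.
The 28-day compressive test is run: Jun 11, 2022 + 34 days = Jul 15, 2022.
The final strength report is issued: Jul 15, 2022 + 84 days = Oct 7, 2022.
Jun 4, 2022 falls between when the cylinders are cast (May 25, 2022) and when the cylinders are demolded (Jun 5, 2022).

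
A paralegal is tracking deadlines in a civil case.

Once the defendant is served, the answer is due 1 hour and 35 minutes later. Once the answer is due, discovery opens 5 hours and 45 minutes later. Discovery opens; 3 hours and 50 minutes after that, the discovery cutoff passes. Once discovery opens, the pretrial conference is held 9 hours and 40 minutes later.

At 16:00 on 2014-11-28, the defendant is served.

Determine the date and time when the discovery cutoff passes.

The defendant is served: 16:00 Nov 28, 2014.
The answer is due: 16:00 Nov 28, 2014 + 1h35m = 17:35 Nov 28, 2014.
Discovery opens: 17:35 Nov 28, 2014 + 5h45m = 23:20 Nov 28, 2014.
The discovery cutoff passes: 23:20 Nov 28, 2014 + 3h50m = 03:10 Nov 29, 2014.

03:10 on 2014-11-29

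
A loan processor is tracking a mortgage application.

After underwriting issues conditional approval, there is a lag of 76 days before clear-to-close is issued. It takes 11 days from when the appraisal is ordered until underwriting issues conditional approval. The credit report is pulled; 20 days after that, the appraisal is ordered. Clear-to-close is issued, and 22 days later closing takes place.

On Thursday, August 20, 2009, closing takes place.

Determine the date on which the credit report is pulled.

Closing takes place: Aug 20, 2009.
Clear-to-close is issued: Aug 20, 2009 − 22 days = Jul 29, 2009.
Underwriting issues conditional approval: Jul 29, 2009 − 76 days = May 14, 2009.
The appraisal is ordered: May 14, 2009 − 11 days = May 3, 2009.
The credit report is pulled: May 3, 2009 − 20 days = Apr 13, 2009.

Monday, April 13, 2009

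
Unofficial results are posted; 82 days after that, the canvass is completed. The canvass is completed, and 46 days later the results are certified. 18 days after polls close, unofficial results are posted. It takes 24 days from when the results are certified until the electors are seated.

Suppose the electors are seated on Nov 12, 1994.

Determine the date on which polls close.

May 26, 1994

The electors are seated: Nov 12, 1994.
The results are certified: Nov 12, 1994 − 24 days = Oct 19, 1994.
The canvass is completed: Oct 19, 1994 − 46 days = Sep 3, 1994.
Unofficial results are posted: Sep 3, 1994 − 82 days = Jun 13, 1994.
Polls close: Jun 13, 1994 − 18 days = May 26, 1994.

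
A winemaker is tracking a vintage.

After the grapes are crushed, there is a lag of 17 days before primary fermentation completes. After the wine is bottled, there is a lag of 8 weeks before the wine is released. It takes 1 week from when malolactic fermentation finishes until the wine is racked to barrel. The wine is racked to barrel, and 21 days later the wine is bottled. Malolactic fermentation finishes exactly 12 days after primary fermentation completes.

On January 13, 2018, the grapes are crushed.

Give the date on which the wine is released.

May 6, 2018

The grapes are crushed: Jan 13, 2018.
Primary fermentation completes: Jan 13, 2018 + 17 days = Jan 30, 2018.
Malolactic fermentation finishes: Jan 30, 2018 + 12 days = Feb 11, 2018.
The wine is racked to barrel: Feb 11, 2018 + 1 week = Feb 18, 2018.
The wine is bottled: Feb 18, 2018 + 21 days = Mar 11, 2018.
The wine is released: Mar 11, 2018 + 8 weeks = May 6, 2018.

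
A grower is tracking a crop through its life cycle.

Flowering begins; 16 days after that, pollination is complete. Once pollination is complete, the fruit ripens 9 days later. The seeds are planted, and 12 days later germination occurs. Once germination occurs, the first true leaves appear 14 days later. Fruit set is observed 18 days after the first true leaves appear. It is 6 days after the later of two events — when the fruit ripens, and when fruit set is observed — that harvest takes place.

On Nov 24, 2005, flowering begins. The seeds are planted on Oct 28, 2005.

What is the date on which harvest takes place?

Dec 25, 2005

Flowering begins: Nov 24, 2005.
Pollination is complete: Nov 24, 2005 + 16 days = Dec 10, 2005.
The fruit ripens: Dec 10, 2005 + 9 days = Dec 19, 2005.
The seeds are planted: Oct 28, 2005.
Germination occurs: Oct 28, 2005 + 12 days = Nov 9, 2005.
The first true leaves appear: Nov 9, 2005 + 14 days = Nov 23, 2005.
Fruit set is observed: Nov 23, 2005 + 18 days = Dec 11, 2005.
Both prerequisites met — the fruit ripens (Dec 19, 2005), fruit set is observed (Dec 11, 2005); the later is Dec 19, 2005.
Harvest takes place: Dec 19, 2005 + 6 days = Dec 25, 2005.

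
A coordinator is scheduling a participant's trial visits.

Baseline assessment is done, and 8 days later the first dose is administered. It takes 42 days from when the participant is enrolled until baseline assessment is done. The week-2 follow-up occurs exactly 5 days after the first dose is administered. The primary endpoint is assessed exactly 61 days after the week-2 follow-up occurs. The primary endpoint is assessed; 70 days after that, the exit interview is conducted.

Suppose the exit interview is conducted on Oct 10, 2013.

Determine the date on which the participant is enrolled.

The exit interview is conducted: Oct 10, 2013.
The primary endpoint is assessed: Oct 10, 2013 − 70 days = Aug 1, 2013.
The week-2 follow-up occurs: Aug 1, 2013 − 61 days = Jun 1, 2013.
The first dose is administered: Jun 1, 2013 − 5 days = May 27, 2013.
Baseline assessment is done: May 27, 2013 − 8 days = May 19, 2013.
The participant is enrolled: May 19, 2013 − 42 days = Apr 7, 2013.

Apr 7, 2013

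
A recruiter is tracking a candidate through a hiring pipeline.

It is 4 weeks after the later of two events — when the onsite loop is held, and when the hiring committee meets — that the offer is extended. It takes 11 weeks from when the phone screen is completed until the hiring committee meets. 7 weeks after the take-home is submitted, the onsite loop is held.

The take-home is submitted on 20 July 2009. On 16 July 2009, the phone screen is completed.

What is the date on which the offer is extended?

The take-home is submitted: Jul 20, 2009.
The onsite loop is held: Jul 20, 2009 + 7 weeks = Sep 7, 2009.
The phone screen is completed: Jul 16, 2009.
The hiring committee meets: Jul 16, 2009 + 11 weeks = Oct 1, 2009.
Both prerequisites met — the onsite loop is held (Sep 7, 2009), the hiring committee meets (Oct 1, 2009); the later is Oct 1, 2009.
The offer is extended: Oct 1, 2009 + 4 weeks = Oct 29, 2009.

29 October 2009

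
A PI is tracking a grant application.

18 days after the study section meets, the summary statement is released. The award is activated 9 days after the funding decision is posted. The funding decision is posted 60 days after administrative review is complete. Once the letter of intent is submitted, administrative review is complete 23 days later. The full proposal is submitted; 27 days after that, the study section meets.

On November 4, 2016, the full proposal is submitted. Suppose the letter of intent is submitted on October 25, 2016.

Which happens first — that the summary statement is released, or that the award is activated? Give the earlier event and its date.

The summary statement is released — December 19, 2016

The full proposal is submitted: Nov 4, 2016.
The study section meets: Nov 4, 2016 + 27 days = Dec 1, 2016.
The summary statement is released: Dec 1, 2016 + 18 days = Dec 19, 2016.
The letter of intent is submitted: Oct 25, 2016.
Administrative review is complete: Oct 25, 2016 + 23 days = Nov 17, 2016.
The funding decision is posted: Nov 17, 2016 + 60 days = Jan 16, 2017.
The award is activated: Jan 16, 2017 + 9 days = Jan 25, 2017.
Comparing: the summary statement is released on Dec 19, 2016 vs the award is activated on Jan 25, 2017. Earlier: the summary statement is released.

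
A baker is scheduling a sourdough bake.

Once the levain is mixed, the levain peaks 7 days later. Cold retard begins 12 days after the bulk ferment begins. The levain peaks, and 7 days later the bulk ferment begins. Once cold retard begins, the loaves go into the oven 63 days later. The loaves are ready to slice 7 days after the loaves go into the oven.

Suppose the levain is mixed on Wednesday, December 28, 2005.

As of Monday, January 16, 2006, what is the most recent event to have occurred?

The bulk ferment begins

The levain is mixed: Dec 28, 2005.
The levain peaks: Dec 28, 2005 + 7 days = Jan 4, 2006.
The bulk ferment begins: Jan 4, 2006 + 7 days = Jan 11, 2006.
Cold retard begins: Jan 11, 2006 + 12 days = Jan 23, 2006.
The loaves go into the oven: Jan 23, 2006 + 63 days = Mar 27, 2006.
The loaves are ready to slice: Mar 27, 2006 + 7 days = Apr 3, 2006.
Jan 16, 2006 falls between when the bulk ferment begins (Jan 11, 2006) and when cold retard begins (Jan 23, 2006).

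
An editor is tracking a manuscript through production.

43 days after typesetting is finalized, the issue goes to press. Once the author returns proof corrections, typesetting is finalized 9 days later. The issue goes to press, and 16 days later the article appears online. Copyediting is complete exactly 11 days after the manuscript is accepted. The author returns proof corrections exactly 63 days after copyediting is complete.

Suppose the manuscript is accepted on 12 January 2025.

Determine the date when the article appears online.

The manuscript is accepted: Jan 12, 2025.
Copyediting is complete: Jan 12, 2025 + 11 days = Jan 23, 2025.
The author returns proof corrections: Jan 23, 2025 + 63 days = Mar 27, 2025.
Typesetting is finalized: Mar 27, 2025 + 9 days = Apr 5, 2025.
The issue goes to press: Apr 5, 2025 + 43 days = May 18, 2025.
The article appears online: May 18, 2025 + 16 days = Jun 3, 2025.

3 June 2025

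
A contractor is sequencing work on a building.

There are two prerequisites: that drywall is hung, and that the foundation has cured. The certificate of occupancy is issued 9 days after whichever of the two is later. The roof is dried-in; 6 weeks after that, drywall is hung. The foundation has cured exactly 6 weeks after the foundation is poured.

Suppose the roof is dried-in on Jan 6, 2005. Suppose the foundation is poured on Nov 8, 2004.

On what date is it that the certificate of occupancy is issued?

Feb 26, 2005

The roof is dried-in: Jan 6, 2005.
Drywall is hung: Jan 6, 2005 + 6 weeks = Feb 17, 2005.
The foundation is poured: Nov 8, 2004.
The foundation has cured: Nov 8, 2004 + 6 weeks = Dec 20, 2004.
Both prerequisites met — drywall is hung (Feb 17, 2005), the foundation has cured (Dec 20, 2004); the later is Feb 17, 2005.
The certificate of occupancy is issued: Feb 17, 2005 + 9 days = Feb 26, 2005.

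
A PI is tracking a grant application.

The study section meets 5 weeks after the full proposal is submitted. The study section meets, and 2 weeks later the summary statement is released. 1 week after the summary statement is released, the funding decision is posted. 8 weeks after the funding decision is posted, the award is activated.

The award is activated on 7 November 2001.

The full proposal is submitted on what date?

18 July 2001

The award is activated: Nov 7, 2001.
The funding decision is posted: Nov 7, 2001 − 8 weeks = Sep 12, 2001.
The summary statement is released: Sep 12, 2001 − 1 week = Sep 5, 2001.
The study section meets: Sep 5, 2001 − 2 weeks = Aug 22, 2001.
The full proposal is submitted: Aug 22, 2001 − 5 weeks = Jul 18, 2001.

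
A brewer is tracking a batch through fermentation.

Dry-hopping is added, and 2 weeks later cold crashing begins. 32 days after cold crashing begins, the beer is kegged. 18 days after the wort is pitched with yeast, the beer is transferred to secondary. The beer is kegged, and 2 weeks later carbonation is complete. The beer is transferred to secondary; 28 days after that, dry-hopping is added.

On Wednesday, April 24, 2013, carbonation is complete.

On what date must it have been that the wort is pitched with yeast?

Tuesday, January 8, 2013

Carbonation is complete: Apr 24, 2013.
The beer is kegged: Apr 24, 2013 − 2 weeks = Apr 10, 2013.
Cold crashing begins: Apr 10, 2013 − 32 days = Mar 9, 2013.
Dry-hopping is added: Mar 9, 2013 − 2 weeks = Feb 23, 2013.
The beer is transferred to secondary: Feb 23, 2013 − 28 days = Jan 26, 2013.
The wort is pitched with yeast: Jan 26, 2013 − 18 days = Jan 8, 2013.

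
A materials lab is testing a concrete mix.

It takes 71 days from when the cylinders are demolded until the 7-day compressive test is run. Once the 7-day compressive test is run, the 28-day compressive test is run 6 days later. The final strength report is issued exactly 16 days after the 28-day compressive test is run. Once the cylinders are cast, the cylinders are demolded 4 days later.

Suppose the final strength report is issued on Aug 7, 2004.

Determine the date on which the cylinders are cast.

The final strength report is issued: Aug 7, 2004.
The 28-day compressive test is run: Aug 7, 2004 − 16 days = Jul 22, 2004.
The 7-day compressive test is run: Jul 22, 2004 − 6 days = Jul 16, 2004.
The cylinders are demolded: Jul 16, 2004 − 71 days = May 6, 2004.
The cylinders are cast: May 6, 2004 − 4 days = May 2, 2004.

May 2, 2004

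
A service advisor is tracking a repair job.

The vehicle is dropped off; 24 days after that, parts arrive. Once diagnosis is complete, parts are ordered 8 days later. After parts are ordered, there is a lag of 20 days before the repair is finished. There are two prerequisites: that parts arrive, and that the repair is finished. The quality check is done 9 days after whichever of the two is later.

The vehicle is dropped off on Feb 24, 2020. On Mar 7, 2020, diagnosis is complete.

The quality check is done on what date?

The vehicle is dropped off: Feb 24, 2020.
Parts arrive: Feb 24, 2020 + 24 days = Mar 19, 2020.
Diagnosis is complete: Mar 7, 2020.
Parts are ordered: Mar 7, 2020 + 8 days = Mar 15, 2020.
The repair is finished: Mar 15, 2020 + 20 days = Apr 4, 2020.
Both prerequisites met — parts arrive (Mar 19, 2020), the repair is finished (Apr 4, 2020); the later is Apr 4, 2020.
The quality check is done: Apr 4, 2020 + 9 days = Apr 13, 2020.

Apr 13, 2020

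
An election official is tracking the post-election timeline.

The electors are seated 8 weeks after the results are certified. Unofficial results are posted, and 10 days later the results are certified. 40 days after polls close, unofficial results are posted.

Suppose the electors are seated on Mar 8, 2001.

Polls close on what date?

Nov 22, 2000

The electors are seated: Mar 8, 2001.
The results are certified: Mar 8, 2001 − 8 weeks = Jan 11, 2001.
Unofficial results are posted: Jan 11, 2001 − 10 days = Jan 1, 2001.
Polls close: Jan 1, 2001 − 40 days = Nov 22, 2000.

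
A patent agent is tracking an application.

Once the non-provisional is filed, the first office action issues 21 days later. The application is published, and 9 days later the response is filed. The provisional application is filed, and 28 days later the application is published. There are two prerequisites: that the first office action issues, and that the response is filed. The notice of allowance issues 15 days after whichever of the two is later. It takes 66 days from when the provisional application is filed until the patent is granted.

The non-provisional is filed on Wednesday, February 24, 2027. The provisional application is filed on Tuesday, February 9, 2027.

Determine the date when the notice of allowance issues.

The non-provisional is filed: Feb 24, 2027.
The first office action issues: Feb 24, 2027 + 21 days = Mar 17, 2027.
The provisional application is filed: Feb 9, 2027.
The application is published: Feb 9, 2027 + 28 days = Mar 9, 2027.
The response is filed: Mar 9, 2027 + 9 days = Mar 18, 2027.
Both prerequisites met — the first office action issues (Mar 17, 2027), the response is filed (Mar 18, 2027); the later is Mar 18, 2027.
The notice of allowance issues: Mar 18, 2027 + 15 days = Apr 2, 2027.

Friday, April 2, 2027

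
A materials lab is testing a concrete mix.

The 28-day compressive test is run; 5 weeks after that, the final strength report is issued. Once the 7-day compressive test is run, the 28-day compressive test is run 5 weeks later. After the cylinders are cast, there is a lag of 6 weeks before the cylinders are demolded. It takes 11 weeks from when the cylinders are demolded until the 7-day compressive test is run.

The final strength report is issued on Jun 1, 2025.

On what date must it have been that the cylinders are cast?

The final strength report is issued: Jun 1, 2025.
The 28-day compressive test is run: Jun 1, 2025 − 5 weeks = Apr 27, 2025.
The 7-day compressive test is run: Apr 27, 2025 − 5 weeks = Mar 23, 2025.
The cylinders are demolded: Mar 23, 2025 − 11 weeks = Jan 5, 2025.
The cylinders are cast: Jan 5, 2025 − 6 weeks = Nov 24, 2024.

Nov 24, 2024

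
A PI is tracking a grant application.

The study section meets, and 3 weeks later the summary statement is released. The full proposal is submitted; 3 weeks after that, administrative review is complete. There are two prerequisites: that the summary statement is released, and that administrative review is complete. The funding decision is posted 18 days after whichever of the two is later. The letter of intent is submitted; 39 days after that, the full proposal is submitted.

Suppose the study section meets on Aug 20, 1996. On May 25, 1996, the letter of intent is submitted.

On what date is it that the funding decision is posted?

The study section meets: Aug 20, 1996.
The summary statement is released: Aug 20, 1996 + 3 weeks = Sep 10, 1996.
The letter of intent is submitted: May 25, 1996.
The full proposal is submitted: May 25, 1996 + 39 days = Jul 3, 1996.
Administrative review is complete: Jul 3, 1996 + 3 weeks = Jul 24, 1996.
Both prerequisites met — the summary statement is released (Sep 10, 1996), administrative review is complete (Jul 24, 1996); the later is Sep 10, 1996.
The funding decision is posted: Sep 10, 1996 + 18 days = Sep 28, 1996.

Sep 28, 1996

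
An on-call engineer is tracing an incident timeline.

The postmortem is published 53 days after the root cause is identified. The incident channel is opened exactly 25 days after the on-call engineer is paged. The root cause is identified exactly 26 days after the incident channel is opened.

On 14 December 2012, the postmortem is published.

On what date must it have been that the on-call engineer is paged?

The postmortem is published: Dec 14, 2012.
The root cause is identified: Dec 14, 2012 − 53 days = Oct 22, 2012.
The incident channel is opened: Oct 22, 2012 − 26 days = Sep 26, 2012.
The on-call engineer is paged: Sep 26, 2012 − 25 days = Sep 1, 2012.

1 September 2012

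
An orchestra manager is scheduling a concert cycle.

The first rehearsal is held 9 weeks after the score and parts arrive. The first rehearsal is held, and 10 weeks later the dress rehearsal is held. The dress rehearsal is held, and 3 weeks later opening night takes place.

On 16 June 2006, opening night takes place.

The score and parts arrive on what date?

Opening night takes place: Jun 16, 2006.
The dress rehearsal is held: Jun 16, 2006 − 3 weeks = May 26, 2006.
The first rehearsal is held: May 26, 2006 − 10 weeks = Mar 17, 2006.
The score and parts arrive: Mar 17, 2006 − 9 weeks = Jan 13, 2006.

13 January 2006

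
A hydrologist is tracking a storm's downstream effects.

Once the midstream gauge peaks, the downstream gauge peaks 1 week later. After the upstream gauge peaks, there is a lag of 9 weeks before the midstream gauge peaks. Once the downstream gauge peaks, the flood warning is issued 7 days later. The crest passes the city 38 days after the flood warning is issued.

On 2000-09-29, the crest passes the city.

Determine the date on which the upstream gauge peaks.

The crest passes the city: Sep 29, 2000.
The flood warning is issued: Sep 29, 2000 − 38 days = Aug 22, 2000.
The downstream gauge peaks: Aug 22, 2000 − 7 days = Aug 15, 2000.
The midstream gauge peaks: Aug 15, 2000 − 1 week = Aug 8, 2000.
The upstream gauge peaks: Aug 8, 2000 − 9 weeks = Jun 6, 2000.

2000-06-06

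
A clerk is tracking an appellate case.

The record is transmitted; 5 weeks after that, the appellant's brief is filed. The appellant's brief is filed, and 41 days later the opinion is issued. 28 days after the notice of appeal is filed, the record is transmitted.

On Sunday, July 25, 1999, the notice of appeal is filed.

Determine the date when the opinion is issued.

Saturday, November 6, 1999

The notice of appeal is filed: Jul 25, 1999.
The record is transmitted: Jul 25, 1999 + 28 days = Aug 22, 1999.
The appellant's brief is filed: Aug 22, 1999 + 5 weeks = Sep 26, 1999.
The opinion is issued: Sep 26, 1999 + 41 days = Nov 6, 1999.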